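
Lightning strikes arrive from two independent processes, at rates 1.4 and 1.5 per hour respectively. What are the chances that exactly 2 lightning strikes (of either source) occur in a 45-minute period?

Independent Poisson processes superpose: combined rate λ = 1.4 + 1.5 = 2.9 per hour.
Over the interval, μ = 2.9 × 0.75 = 2.175 (a 45-minute period = 0.75 hours).
P(N = 2) = e^(−2.175) · 2.175^2/2! ≈ 0.2687.

0.2687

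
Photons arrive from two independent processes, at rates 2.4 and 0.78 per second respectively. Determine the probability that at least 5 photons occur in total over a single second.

Independent Poisson processes superpose: combined rate λ = 2.4 + 0.78 = 3.18 per second.
So μ = 3.18.
P(N ≥ 5) = 1 − P(N ≤ 4) ≈ 0.2158.

0.2158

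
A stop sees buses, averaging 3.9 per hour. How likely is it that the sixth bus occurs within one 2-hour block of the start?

0.7897

Over the interval, μ = 3.9 × 2 = 7.8 (a 2-hour block = 2 hours).
The sixth arrival falls in the interval iff at least 6 events occur there: P(S_6 ≤ t) = P(N ≥ 6) = 1 − P(N ≤ 5) ≈ 0.7897.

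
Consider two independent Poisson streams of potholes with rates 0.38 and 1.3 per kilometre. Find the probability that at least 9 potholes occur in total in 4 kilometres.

Independent Poisson processes superpose: combined rate λ = 0.38 + 1.3 = 1.68 per kilometre.
Over the interval, μ = 1.68 × 4 = 6.72 (4 kilometres).
P(N ≥ 9) = 1 − P(N ≤ 8) ≈ 0.2352.

0.2352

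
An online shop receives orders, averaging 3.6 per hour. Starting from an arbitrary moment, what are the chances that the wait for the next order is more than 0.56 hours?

0.1332

The wait for the next event is exponential with rate λ = 3.6 per hour.
P(T > 0.56) = e^(−λt) = e^(−3.6 × 0.56) = e^(−2.016) ≈ 0.1332.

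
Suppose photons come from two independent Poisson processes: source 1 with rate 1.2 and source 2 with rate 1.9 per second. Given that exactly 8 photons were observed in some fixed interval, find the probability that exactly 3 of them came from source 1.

Given the total, each event is independently from source 1 with probability p = λ_1/(λ_1+λ_2) = 1.2/3.1 ≈ 0.3871.
So K ~ Binomial(8, 1.2/3.1): P(K = 3) = C(8,3) · (1.2/3.1)^3 · (1.9/3.1)^5 ≈ 0.2809.

0.2809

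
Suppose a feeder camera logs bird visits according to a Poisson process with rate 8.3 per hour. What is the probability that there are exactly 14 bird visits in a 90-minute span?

0.0966

Over the interval, μ = 8.3 × 1.5 = 12.45 (a 90-minute span = 1.5 hours).
P(N = 14) = e^(−μ) μ^14/14! = e^(−12.45) · 12.45^14/87178291200 ≈ 0.0966.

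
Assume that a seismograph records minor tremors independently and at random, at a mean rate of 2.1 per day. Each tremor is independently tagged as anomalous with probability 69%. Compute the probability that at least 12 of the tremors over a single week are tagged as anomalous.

0.3196

Thinning: the tremors that are tagged as anomalous themselves form a Poisson process with rate 0.69 × 2.1 = 1.449 per day.
Over the interval, μ = 1.449 × 7 = 10.143 (a week = 7 days).
P(N ≥ 12) = 1 − P(N ≤ 11) ≈ 0.3196.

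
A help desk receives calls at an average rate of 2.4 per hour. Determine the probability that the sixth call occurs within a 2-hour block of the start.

0.3490

Over the interval, μ = 2.4 × 2 = 4.8 (a 2-hour block = 2 hours).
The sixth arrival falls in the interval iff at least 6 events occur there: P(S_6 ≤ t) = P(N ≥ 6) = 1 − P(N ≤ 5) ≈ 0.3490.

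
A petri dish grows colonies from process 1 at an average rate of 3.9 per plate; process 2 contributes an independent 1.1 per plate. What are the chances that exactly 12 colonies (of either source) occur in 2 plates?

Independent Poisson processes superpose: combined rate λ = 3.9 + 1.1 = 5 per plate.
Over the interval, μ = 5 × 2 = 10 (2 plates).
P(N = 12) = e^(−10) · 10^12/12! ≈ 0.0948.

0.0948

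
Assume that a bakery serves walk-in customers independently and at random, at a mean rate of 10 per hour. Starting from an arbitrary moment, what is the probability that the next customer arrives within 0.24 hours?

0.9093

Inter-arrival times are exponential with rate λ = 10 per hour.
P(T ≤ 0.24) = 1 − e^(−λt) = 1 − e^(−10 × 0.24) = 1 − e^(−2.4) ≈ 0.9093.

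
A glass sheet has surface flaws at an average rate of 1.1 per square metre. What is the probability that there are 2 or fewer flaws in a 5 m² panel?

0.0884

Over the interval, μ = 1.1 × 5 = 5.5 (a 5 m² panel = 5 square metres).
P(N ≤ 2) = Σ_{j=0}^{2} e^(−μ) μ^j/j! ≈ 0.0884.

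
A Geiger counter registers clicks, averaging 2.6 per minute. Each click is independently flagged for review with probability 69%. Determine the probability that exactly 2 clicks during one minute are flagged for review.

0.2676

Thinning: the clicks that are flagged for review themselves form a Poisson process with rate 0.69 × 2.6 = 1.794 per minute.
So μ = 1.794.
P(N = 2) = e^(−1.794) · 1.794^2/2! ≈ 0.2676.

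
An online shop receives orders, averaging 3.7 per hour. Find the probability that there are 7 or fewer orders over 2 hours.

0.5393

Over the interval, μ = 3.7 × 2 = 7.4 (2 hours).
P(N ≤ 7) = Σ_{j=0}^{7} e^(−μ) μ^j/j! ≈ 0.5393.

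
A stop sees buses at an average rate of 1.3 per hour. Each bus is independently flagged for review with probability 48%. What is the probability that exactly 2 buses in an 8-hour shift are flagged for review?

Thinning: the buses that are flagged for review themselves form a Poisson process with rate 0.48 × 1.3 = 0.624 per hour.
Over the interval, μ = 0.624 × 8 = 4.992 (an 8-hour shift = 8 hours).
P(N = 2) = e^(−4.992) · 4.992^2/2! ≈ 0.0846.

0.0846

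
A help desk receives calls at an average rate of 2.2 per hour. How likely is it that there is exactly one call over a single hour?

0.2438

With mean μ = 2.2 per hour,
P(N = 1) = e^(−μ) μ^1/1! = e^(−2.2) · 2.2^1/1 ≈ 0.2438.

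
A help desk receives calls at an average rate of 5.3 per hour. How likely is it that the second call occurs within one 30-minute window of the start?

0.7421

Over the interval, μ = 5.3 × 0.5 = 2.65 (a 30-minute window = 0.5 hours).
The second arrival falls in the interval iff at least 2 events occur there: P(S_2 ≤ t) = P(N ≥ 2) = 1 − P(N ≤ 1) ≈ 0.7421.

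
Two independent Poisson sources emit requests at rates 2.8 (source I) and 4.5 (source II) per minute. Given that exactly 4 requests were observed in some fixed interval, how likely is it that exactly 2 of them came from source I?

0.3354

Given the total, each event is independently from source I with probability p = λ_I/(λ_I+λ_II) = 2.8/7.3 ≈ 0.3836.
So K ~ Binomial(4, 2.8/7.3): P(K = 2) = C(4,2) · (2.8/7.3)^2 · (4.5/7.3)^2 ≈ 0.3354.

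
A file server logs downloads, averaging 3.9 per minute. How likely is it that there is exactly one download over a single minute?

With mean μ = 3.9 per minute,
P(N = 1) = e^(−μ) μ^1/1! = e^(−3.9) · 3.9^1/1 ≈ 0.0789.

0.0789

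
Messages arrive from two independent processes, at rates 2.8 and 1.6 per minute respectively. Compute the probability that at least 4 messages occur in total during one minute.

Independent Poisson processes superpose: combined rate λ = 2.8 + 1.6 = 4.4 per minute.
So μ = 4.4.
P(N ≥ 4) = 1 − P(N ≤ 3) ≈ 0.6406.

0.6406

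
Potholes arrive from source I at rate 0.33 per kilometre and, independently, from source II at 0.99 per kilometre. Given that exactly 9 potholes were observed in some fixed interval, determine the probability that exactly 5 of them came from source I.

Given the total, each event is independently from source I with probability p = λ_I/(λ_I+λ_II) = 0.33/1.32 = 0.2500.
So K ~ Binomial(9, 0.33/1.32): P(K = 5) = C(9,5) · (0.33/1.32)^5 · (0.99/1.32)^4 ≈ 0.0389.

0.0389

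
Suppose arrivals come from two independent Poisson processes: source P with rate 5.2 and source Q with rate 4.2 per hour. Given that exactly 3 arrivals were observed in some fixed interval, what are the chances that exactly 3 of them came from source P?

0.1693

Given the total, each event is independently from source P with probability p = λ_P/(λ_P+λ_Q) = 5.2/9.4 ≈ 0.5532.
So K ~ Binomial(3, 5.2/9.4): P(K = 3) = C(3,3) · (5.2/9.4)^3 · (4.2/9.4)^0 ≈ 0.1693.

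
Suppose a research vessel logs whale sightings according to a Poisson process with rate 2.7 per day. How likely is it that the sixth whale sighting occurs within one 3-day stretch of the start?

0.8178

Over the interval, μ = 2.7 × 3 = 8.1 (a 3-day stretch = 3 days).
The sixth arrival falls in the interval iff at least 6 events occur there: P(S_6 ≤ t) = P(N ≥ 6) = 1 − P(N ≤ 5) ≈ 0.8178.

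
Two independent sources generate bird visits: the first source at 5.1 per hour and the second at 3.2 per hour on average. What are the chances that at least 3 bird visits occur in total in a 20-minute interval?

0.5226

Independent Poisson processes superpose: combined rate λ = 5.1 + 3.2 = 8.3 per hour.
Over the interval, μ = 8.3 × 1/3 ≈ 2.76667 (a 20-minute interval = 1/3 hours).
P(N ≥ 3) = 1 − P(N ≤ 2) ≈ 0.5226.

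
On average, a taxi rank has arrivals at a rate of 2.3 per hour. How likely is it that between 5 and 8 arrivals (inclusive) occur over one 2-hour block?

Over the interval, μ = 2.3 × 2 = 4.6 (a 2-hour block = 2 hours).
P(5 ≤ N ≤ 8) = Σ_{j=5}^{8} e^(−4.6) · 4.6^j/j! ≈ 0.4417.

0.4417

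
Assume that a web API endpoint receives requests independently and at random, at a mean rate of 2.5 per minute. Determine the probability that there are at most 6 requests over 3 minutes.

0.3782

Over the interval, μ = 2.5 × 3 = 7.5 (3 minutes).
P(N ≤ 6) = Σ_{j=0}^{6} e^(−μ) μ^j/j! ≈ 0.3782.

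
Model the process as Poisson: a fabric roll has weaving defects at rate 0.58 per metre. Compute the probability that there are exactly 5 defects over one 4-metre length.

0.0550

Over the interval, μ = 0.58 × 4 = 2.32 (a 4-metre length = 4 metres).
P(N = 5) = e^(−μ) μ^5/5! = e^(−2.32) · 2.32^5/120 ≈ 0.0550.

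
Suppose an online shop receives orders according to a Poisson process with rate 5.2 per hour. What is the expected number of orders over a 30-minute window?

2.6

E[N] = λt = 5.2 × 0.5 = 2.6 (a 30-minute window = 0.5 hours).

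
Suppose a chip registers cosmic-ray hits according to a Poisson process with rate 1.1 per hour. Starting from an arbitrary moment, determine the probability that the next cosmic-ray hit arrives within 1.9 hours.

Inter-arrival times are exponential with rate λ = 1.1 per hour.
P(T ≤ 1.9) = 1 − e^(−λt) = 1 − e^(−1.1 × 1.9) = 1 − e^(−2.09) ≈ 0.8763.

0.8763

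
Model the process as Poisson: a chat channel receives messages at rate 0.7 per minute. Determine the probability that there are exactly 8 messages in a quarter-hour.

0.1009

Over the interval, μ = 0.7 × 15 = 10.5 (a quarter-hour = 15 minutes).
P(N = 8) = e^(−μ) μ^8/8! = e^(−10.5) · 10.5^8/40320 ≈ 0.1009.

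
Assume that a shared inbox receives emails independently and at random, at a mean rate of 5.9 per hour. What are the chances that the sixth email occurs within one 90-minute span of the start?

0.8749

Over the interval, μ = 5.9 × 1.5 = 8.85 (a 90-minute span = 1.5 hours).
The sixth arrival falls in the interval iff at least 6 events occur there: P(S_6 ≤ t) = P(N ≥ 6) = 1 − P(N ≤ 5) ≈ 0.8749.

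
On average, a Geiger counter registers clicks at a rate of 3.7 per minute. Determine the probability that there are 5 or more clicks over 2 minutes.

0.8605

Over the interval, μ = 3.7 × 2 = 7.4 (2 minutes).
P(N ≥ 5) = 1 − P(N ≤ 4) = 1 − Σ_{j=0}^{4} e^(−μ) μ^j/j! ≈ 0.8605.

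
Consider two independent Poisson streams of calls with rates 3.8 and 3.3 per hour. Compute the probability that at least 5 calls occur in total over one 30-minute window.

0.2840

Independent Poisson processes superpose: combined rate λ = 3.8 + 3.3 = 7.1 per hour.
Over the interval, μ = 7.1 × 0.5 = 3.55 (a 30-minute window = 0.5 hours).
P(N ≥ 5) = 1 − P(N ≤ 4) ≈ 0.2840.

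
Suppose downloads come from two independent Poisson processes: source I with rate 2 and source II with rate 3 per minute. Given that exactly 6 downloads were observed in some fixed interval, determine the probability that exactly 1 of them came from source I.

0.1866

Given the total, each event is independently from source I with probability p = λ_I/(λ_I+λ_II) = 2/5 = 0.4000.
So K ~ Binomial(6, 2/5): P(K = 1) = C(6,1) · (2/5)^1 · (3/5)^5 ≈ 0.1866.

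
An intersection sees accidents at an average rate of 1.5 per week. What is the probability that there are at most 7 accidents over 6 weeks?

Over the interval, μ = 1.5 × 6 = 9 (6 weeks).
P(N ≤ 7) = Σ_{j=0}^{7} e^(−μ) μ^j/j! ≈ 0.3239.

0.3239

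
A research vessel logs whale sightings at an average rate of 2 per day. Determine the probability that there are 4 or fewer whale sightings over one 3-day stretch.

Over the interval, μ = 2 × 3 = 6 (a 3-day stretch = 3 days).
P(N ≤ 4) = Σ_{j=0}^{4} e^(−μ) μ^j/j! ≈ 0.2851.

0.2851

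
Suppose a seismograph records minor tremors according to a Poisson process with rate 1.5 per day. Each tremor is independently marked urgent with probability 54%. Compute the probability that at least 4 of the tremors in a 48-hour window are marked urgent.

Thinning: the tremors that are marked urgent themselves form a Poisson process with rate 0.54 × 1.5 = 0.81 per day.
Over the interval, μ = 0.81 × 2 = 1.62 (a 48-hour window = 2 days).
P(N ≥ 4) = 1 − P(N ≤ 3) ≈ 0.0816.

0.0816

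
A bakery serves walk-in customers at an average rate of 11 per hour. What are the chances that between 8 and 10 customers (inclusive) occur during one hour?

With mean μ = 11 per hour,
P(8 ≤ N ≤ 10) = Σ_{j=8}^{10} e^(−11) · 11^j/j! ≈ 0.3167.

0.3167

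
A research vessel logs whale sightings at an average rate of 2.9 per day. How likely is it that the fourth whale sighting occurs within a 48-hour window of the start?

0.8300

Over the interval, μ = 2.9 × 2 = 5.8 (a 48-hour window = 2 days).
The fourth arrival falls in the interval iff at least 4 events occur there: P(S_4 ≤ t) = P(N ≥ 4) = 1 − P(N ≤ 3) ≈ 0.8300.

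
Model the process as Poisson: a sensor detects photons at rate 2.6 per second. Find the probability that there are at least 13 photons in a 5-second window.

Over the interval, μ = 2.6 × 5 = 13 (a 5-second window = 5 seconds).
P(N ≥ 13) = 1 − P(N ≤ 12) = 1 − Σ_{j=0}^{12} e^(−μ) μ^j/j! ≈ 0.5369.

0.5369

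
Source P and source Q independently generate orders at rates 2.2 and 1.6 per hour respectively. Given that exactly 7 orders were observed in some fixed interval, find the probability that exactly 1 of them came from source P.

Given the total, each event is independently from source P with probability p = λ_P/(λ_P+λ_Q) = 2.2/3.8 ≈ 0.5789.
So K ~ Binomial(7, 2.2/3.8): P(K = 1) = C(7,1) · (2.2/3.8)^1 · (1.6/3.8)^6 ≈ 0.0226.

0.0226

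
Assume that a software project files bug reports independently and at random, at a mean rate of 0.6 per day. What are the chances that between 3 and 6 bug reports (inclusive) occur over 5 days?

0.5433

Over the interval, μ = 0.6 × 5 = 3 (5 days).
P(3 ≤ N ≤ 6) = Σ_{j=3}^{6} e^(−3) · 3^j/j! ≈ 0.5433.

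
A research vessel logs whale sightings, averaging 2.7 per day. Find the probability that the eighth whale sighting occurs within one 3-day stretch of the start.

Over the interval, μ = 2.7 × 3 = 8.1 (a 3-day stretch = 3 days).
The eighth arrival falls in the interval iff at least 8 events occur there: P(S_8 ≤ t) = P(N ≥ 8) = 1 − P(N ≤ 7) ≈ 0.5609.

0.5609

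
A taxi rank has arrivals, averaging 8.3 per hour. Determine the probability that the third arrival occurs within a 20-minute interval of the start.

0.5226

Over the interval, μ = 8.3 × 1/3 ≈ 2.76667 (a 20-minute interval = 1/3 hours).
The third arrival falls in the interval iff at least 3 events occur there: P(S_3 ≤ t) = P(N ≥ 3) = 1 − P(N ≤ 2) ≈ 0.5226.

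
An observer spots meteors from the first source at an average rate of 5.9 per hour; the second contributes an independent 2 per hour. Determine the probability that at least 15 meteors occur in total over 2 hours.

Independent Poisson processes superpose: combined rate λ = 5.9 + 2 = 7.9 per hour.
Over the interval, μ = 7.9 × 2 = 15.8 (2 hours).
P(N ≥ 15) = 1 − P(N ≤ 14) ≈ 0.6136.

0.6136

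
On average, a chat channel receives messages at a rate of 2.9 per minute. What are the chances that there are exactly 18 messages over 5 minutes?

0.0632

Over the interval, μ = 2.9 × 5 = 14.5 (5 minutes).
P(N = 18) = e^(−μ) μ^18/18! = e^(−14.5) · 14.5^18/6402373705728000 ≈ 0.0632.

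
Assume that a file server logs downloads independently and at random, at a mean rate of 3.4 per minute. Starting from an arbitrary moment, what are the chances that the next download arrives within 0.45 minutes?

0.7835

Inter-arrival times are exponential with rate λ = 3.4 per minute.
P(T ≤ 0.45) = 1 − e^(−λt) = 1 − e^(−3.4 × 0.45) = 1 − e^(−1.53) ≈ 0.7835.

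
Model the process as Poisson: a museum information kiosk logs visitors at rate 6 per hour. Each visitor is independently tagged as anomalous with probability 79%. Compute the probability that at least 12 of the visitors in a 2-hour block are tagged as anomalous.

0.2459

Thinning: the visitors that are tagged as anomalous themselves form a Poisson process with rate 0.79 × 6 = 4.74 per hour.
Over the interval, μ = 4.74 × 2 = 9.48 (a 2-hour block = 2 hours).
P(N ≥ 12) = 1 − P(N ≤ 11) ≈ 0.2459.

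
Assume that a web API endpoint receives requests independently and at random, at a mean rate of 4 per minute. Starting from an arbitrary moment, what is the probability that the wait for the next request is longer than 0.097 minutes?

0.6784

The wait for the next event is exponential with rate λ = 4 per minute.
P(T > 0.097) = e^(−λt) = e^(−4 × 0.097) = e^(−0.388) ≈ 0.6784.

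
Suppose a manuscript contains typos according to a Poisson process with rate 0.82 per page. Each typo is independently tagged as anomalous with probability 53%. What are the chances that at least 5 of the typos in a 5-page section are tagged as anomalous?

0.0696

Thinning: the typos that are tagged as anomalous themselves form a Poisson process with rate 0.53 × 0.82 = 0.4346 per page.
Over the interval, μ = 0.4346 × 5 = 2.173 (a 5-page section = 5 pages).
P(N ≥ 5) = 1 − P(N ≤ 4) ≈ 0.0696.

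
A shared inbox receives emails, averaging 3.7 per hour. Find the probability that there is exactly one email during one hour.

With mean μ = 3.7 per hour,
P(N = 1) = e^(−μ) μ^1/1! = e^(−3.7) · 3.7^1/1 ≈ 0.0915.

0.0915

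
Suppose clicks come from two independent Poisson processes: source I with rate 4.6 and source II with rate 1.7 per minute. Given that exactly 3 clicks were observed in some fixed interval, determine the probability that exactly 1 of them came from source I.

0.1595

Given the total, each event is independently from source I with probability p = λ_I/(λ_I+λ_II) = 4.6/6.3 ≈ 0.7302.
So K ~ Binomial(3, 4.6/6.3): P(K = 1) = C(3,1) · (4.6/6.3)^1 · (1.7/6.3)^2 ≈ 0.1595.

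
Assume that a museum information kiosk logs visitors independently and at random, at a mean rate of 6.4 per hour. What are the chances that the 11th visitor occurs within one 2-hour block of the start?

0.7307

Over the interval, μ = 6.4 × 2 = 12.8 (a 2-hour block = 2 hours).
The 11th arrival falls in the interval iff at least 11 events occur there: P(S_11 ≤ t) = P(N ≥ 11) = 1 − P(N ≤ 10) ≈ 0.7307.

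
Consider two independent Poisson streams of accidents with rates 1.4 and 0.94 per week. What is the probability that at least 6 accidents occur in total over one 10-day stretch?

Independent Poisson processes superpose: combined rate λ = 1.4 + 0.94 = 2.34 per week.
Over the interval, μ = 2.34 × 10/7 ≈ 3.34286 (a 10-day stretch = 10/7 weeks).
P(N ≥ 6) = 1 − P(N ≤ 5) ≈ 0.1223.

0.1223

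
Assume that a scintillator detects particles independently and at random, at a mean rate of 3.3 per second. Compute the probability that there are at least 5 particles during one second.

With mean μ = 3.3 per second,
P(N ≥ 5) = 1 − P(N ≤ 4) = 1 − Σ_{j=0}^{4} e^(−μ) μ^j/j! ≈ 0.2374.

0.2374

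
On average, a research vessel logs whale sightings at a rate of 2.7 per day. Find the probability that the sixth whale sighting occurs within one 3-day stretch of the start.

0.8178

Over the interval, μ = 2.7 × 3 = 8.1 (a 3-day stretch = 3 days).
The sixth arrival falls in the interval iff at least 6 events occur there: P(S_6 ≤ t) = P(N ≥ 6) = 1 − P(N ≤ 5) ≈ 0.8178.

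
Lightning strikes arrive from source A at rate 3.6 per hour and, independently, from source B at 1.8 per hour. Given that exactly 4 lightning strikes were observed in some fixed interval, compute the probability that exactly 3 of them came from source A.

0.3951

Given the total, each event is independently from source A with probability p = λ_A/(λ_A+λ_B) = 3.6/5.4 ≈ 0.6667.
So K ~ Binomial(4, 3.6/5.4): P(K = 3) = C(4,3) · (3.6/5.4)^3 · (1.8/5.4)^1 ≈ 0.3951.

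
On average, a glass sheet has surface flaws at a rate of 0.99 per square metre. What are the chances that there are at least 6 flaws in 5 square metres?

Over the interval, μ = 0.99 × 5 = 4.95 (5 square metres).
P(N ≥ 6) = 1 − P(N ≤ 5) = 1 − Σ_{j=0}^{5} e^(−μ) μ^j/j! ≈ 0.3753.

0.3753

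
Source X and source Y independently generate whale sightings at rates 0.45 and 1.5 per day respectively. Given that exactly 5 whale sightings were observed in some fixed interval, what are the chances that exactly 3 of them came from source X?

0.0727

Given the total, each event is independently from source X with probability p = λ_X/(λ_X+λ_Y) = 0.45/1.95 ≈ 0.2308.
So K ~ Binomial(5, 0.45/1.95): P(K = 3) = C(5,3) · (0.45/1.95)^3 · (1.5/1.95)^2 ≈ 0.0727.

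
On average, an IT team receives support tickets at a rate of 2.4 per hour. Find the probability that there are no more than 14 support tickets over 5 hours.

Over the interval, μ = 2.4 × 5 = 12 (5 hours).
P(N ≤ 14) = Σ_{j=0}^{14} e^(−μ) μ^j/j! ≈ 0.7720.

0.7720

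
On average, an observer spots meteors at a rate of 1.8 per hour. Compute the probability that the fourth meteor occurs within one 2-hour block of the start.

Over the interval, μ = 1.8 × 2 = 3.6 (a 2-hour block = 2 hours).
The fourth arrival falls in the interval iff at least 4 events occur there: P(S_4 ≤ t) = P(N ≥ 4) = 1 − P(N ≤ 3) ≈ 0.4848.

0.4848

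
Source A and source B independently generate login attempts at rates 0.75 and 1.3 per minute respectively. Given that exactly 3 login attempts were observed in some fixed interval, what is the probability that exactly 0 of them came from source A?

Given the total, each event is independently from source A with probability p = λ_A/(λ_A+λ_B) = 0.75/2.05 ≈ 0.3659.
So K ~ Binomial(3, 0.75/2.05): P(K = 0) = C(3,0) · (0.75/2.05)^0 · (1.3/2.05)^3 ≈ 0.2550.

0.2550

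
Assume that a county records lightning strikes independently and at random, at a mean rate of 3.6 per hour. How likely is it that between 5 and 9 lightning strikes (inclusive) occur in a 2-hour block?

Over the interval, μ = 3.6 × 2 = 7.2 (a 2-hour block = 2 hours).
P(5 ≤ N ≤ 9) = Σ_{j=5}^{9} e^(−7.2) · 7.2^j/j! ≈ 0.6541.

0.6541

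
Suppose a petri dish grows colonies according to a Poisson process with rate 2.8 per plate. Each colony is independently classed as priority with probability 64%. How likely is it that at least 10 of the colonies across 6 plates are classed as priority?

Thinning: the colonies that are classed as priority themselves form a Poisson process with rate 0.64 × 2.8 = 1.792 per plate.
Over the interval, μ = 1.792 × 6 = 10.752 (6 plates).
P(N ≥ 10) = 1 − P(N ≤ 9) ≈ 0.6320.

0.6320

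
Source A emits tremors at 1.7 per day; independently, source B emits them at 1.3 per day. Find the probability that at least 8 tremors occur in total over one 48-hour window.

Independent Poisson processes superpose: combined rate λ = 1.7 + 1.3 = 3 per day.
Over the interval, μ = 3 × 2 = 6 (a 48-hour window = 2 days).
P(N ≥ 8) = 1 − P(N ≤ 7) ≈ 0.2560.

0.2560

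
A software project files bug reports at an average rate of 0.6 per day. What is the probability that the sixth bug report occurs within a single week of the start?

0.2469

Over the interval, μ = 0.6 × 7 = 4.2 (a week = 7 days).
The sixth arrival falls in the interval iff at least 6 events occur there: P(S_6 ≤ t) = P(N ≥ 6) = 1 − P(N ≤ 5) ≈ 0.2469.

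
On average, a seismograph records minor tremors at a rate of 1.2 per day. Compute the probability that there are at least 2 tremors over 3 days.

Over the interval, μ = 1.2 × 3 = 3.6 (3 days).
P(N ≥ 2) = 1 − P(N ≤ 1) = 1 − Σ_{j=0}^{1} e^(−μ) μ^j/j! ≈ 0.8743.

0.8743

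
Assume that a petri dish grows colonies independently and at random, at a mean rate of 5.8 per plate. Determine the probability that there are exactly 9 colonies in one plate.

0.0620

With mean μ = 5.8 per plate,
P(N = 9) = e^(−μ) μ^9/9! = e^(−5.8) · 5.8^9/362880 ≈ 0.0620.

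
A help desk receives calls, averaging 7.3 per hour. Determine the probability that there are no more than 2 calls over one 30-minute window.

0.2940

Over the interval, μ = 7.3 × 0.5 = 3.65 (a 30-minute window = 0.5 hours).
P(N ≤ 2) = Σ_{j=0}^{2} e^(−μ) μ^j/j! ≈ 0.2940.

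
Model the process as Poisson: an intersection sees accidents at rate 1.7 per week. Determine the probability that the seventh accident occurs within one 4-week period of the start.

Over the interval, μ = 1.7 × 4 = 6.8 (a 4-week period = 4 weeks).
The seventh arrival falls in the interval iff at least 7 events occur there: P(S_7 ≤ t) = P(N ≥ 7) = 1 − P(N ≤ 6) ≈ 0.5201.

0.5201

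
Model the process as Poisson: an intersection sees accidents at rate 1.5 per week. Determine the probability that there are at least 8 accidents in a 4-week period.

0.2560

Over the interval, μ = 1.5 × 4 = 6 (a 4-week period = 4 weeks).
P(N ≥ 8) = 1 − P(N ≤ 7) = 1 − Σ_{j=0}^{7} e^(−μ) μ^j/j! ≈ 0.2560.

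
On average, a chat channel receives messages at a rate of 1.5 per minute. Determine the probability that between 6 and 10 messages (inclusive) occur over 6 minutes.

Over the interval, μ = 1.5 × 6 = 9 (6 minutes).
P(6 ≤ N ≤ 10) = Σ_{j=6}^{10} e^(−9) · 9^j/j! ≈ 0.5903.

0.5903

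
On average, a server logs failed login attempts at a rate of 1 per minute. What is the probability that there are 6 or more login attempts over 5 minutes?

0.3840

Over the interval, μ = 1 × 5 = 5 (5 minutes).
P(N ≥ 6) = 1 − P(N ≤ 5) = 1 − Σ_{j=0}^{5} e^(−μ) μ^j/j! ≈ 0.3840.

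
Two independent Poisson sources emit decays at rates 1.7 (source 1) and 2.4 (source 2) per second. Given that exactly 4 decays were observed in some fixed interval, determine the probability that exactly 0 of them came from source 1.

0.1174

Given the total, each event is independently from source 1 with probability p = λ_1/(λ_1+λ_2) = 1.7/4.1 ≈ 0.4146.
So K ~ Binomial(4, 1.7/4.1): P(K = 0) = C(4,0) · (1.7/4.1)^0 · (2.4/4.1)^4 ≈ 0.1174.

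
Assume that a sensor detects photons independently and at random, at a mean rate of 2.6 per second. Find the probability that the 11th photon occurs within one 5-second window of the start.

Over the interval, μ = 2.6 × 5 = 13 (a 5-second window = 5 seconds).
The 11th arrival falls in the interval iff at least 11 events occur there: P(S_11 ≤ t) = P(N ≥ 11) = 1 − P(N ≤ 10) ≈ 0.7483.

0.7483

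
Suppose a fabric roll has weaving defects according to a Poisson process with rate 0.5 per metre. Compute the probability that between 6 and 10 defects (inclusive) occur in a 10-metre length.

0.3703

Over the interval, μ = 0.5 × 10 = 5 (a 10-metre length = 10 metres).
P(6 ≤ N ≤ 10) = Σ_{j=6}^{10} e^(−5) · 5^j/j! ≈ 0.3703.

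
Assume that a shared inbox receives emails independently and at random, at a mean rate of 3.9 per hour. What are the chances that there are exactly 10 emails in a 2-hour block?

Over the interval, μ = 3.9 × 2 = 7.8 (a 2-hour block = 2 hours).
P(N = 10) = e^(−μ) μ^10/10! = e^(−7.8) · 7.8^10/3628800 ≈ 0.0941.

0.0941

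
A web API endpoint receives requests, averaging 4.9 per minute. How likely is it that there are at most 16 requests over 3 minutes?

Over the interval, μ = 4.9 × 3 = 14.7 (3 minutes).
P(N ≤ 16) = Σ_{j=0}^{16} e^(−μ) μ^j/j! ≈ 0.6926.

0.6926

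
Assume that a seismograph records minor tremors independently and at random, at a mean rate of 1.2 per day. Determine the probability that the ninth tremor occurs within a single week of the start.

Over the interval, μ = 1.2 × 7 = 8.4 (a week = 7 days).
The ninth arrival falls in the interval iff at least 9 events occur there: P(S_9 ≤ t) = P(N ≥ 9) = 1 − P(N ≤ 8) ≈ 0.4631.

0.4631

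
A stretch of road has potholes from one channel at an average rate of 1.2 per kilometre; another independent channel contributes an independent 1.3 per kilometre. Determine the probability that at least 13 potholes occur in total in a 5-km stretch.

Independent Poisson processes superpose: combined rate λ = 1.2 + 1.3 = 2.5 per kilometre.
Over the interval, μ = 2.5 × 5 = 12.5 (a 5-km stretch = 5 kilometres).
P(N ≥ 13) = 1 − P(N ≤ 12) ≈ 0.4810.

0.4810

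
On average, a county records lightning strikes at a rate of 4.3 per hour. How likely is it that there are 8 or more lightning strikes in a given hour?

With mean μ = 4.3 per hour,
P(N ≥ 8) = 1 − P(N ≤ 7) = 1 − Σ_{j=0}^{7} e^(−μ) μ^j/j! ≈ 0.0710.

0.0710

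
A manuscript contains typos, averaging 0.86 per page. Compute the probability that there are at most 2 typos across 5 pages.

Over the interval, μ = 0.86 × 5 = 4.3 (5 pages).
P(N ≤ 2) = Σ_{j=0}^{2} e^(−μ) μ^j/j! ≈ 0.1974.

0.1974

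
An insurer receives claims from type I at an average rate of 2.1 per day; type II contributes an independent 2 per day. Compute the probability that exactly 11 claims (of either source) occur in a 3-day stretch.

0.1112

Independent Poisson processes superpose: combined rate λ = 2.1 + 2 = 4.1 per day.
Over the interval, μ = 4.1 × 3 = 12.3 (a 3-day stretch = 3 days).
P(N = 11) = e^(−12.3) · 12.3^11/11! ≈ 0.1112.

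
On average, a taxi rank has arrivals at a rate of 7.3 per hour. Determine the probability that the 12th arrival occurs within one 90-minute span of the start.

0.4148

Over the interval, μ = 7.3 × 1.5 = 10.95 (a 90-minute span = 1.5 hours).
The 12th arrival falls in the interval iff at least 12 events occur there: P(S_12 ≤ t) = P(N ≥ 12) = 1 − P(N ≤ 11) ≈ 0.4148.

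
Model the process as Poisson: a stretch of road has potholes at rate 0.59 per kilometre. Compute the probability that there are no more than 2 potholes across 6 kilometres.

Over the interval, μ = 0.59 × 6 = 3.54 (6 kilometres).
P(N ≤ 2) = Σ_{j=0}^{2} e^(−μ) μ^j/j! ≈ 0.3135.

0.3135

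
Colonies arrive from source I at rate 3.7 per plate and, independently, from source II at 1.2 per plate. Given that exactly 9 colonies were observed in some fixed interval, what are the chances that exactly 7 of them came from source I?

Given the total, each event is independently from source I with probability p = λ_I/(λ_I+λ_II) = 3.7/4.9 ≈ 0.7551.
So K ~ Binomial(9, 3.7/4.9): P(K = 7) = C(9,7) · (3.7/4.9)^7 · (1.2/4.9)^2 ≈ 0.3022.

0.3022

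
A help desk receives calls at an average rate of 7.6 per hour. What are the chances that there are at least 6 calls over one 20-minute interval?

0.0443

Over the interval, μ = 7.6 × 1/3 ≈ 2.53333 (a 20-minute interval = 1/3 hours).
P(N ≥ 6) = 1 − P(N ≤ 5) = 1 − Σ_{j=0}^{5} e^(−μ) μ^j/j! ≈ 0.0443.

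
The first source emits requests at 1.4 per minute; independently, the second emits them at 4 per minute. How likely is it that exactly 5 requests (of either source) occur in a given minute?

Independent Poisson processes superpose: combined rate λ = 1.4 + 4 = 5.4 per minute.
So μ = 5.4.
P(N = 5) = e^(−5.4) · 5.4^5/5! ≈ 0.1728.

0.1728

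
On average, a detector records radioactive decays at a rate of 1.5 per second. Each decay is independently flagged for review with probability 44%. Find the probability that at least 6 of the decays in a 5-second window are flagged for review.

Thinning: the decays that are flagged for review themselves form a Poisson process with rate 0.44 × 1.5 = 0.66 per second.
Over the interval, μ = 0.66 × 5 = 3.3 (a 5-second window = 5 seconds).
P(N ≥ 6) = 1 − P(N ≤ 5) ≈ 0.1171.

0.1171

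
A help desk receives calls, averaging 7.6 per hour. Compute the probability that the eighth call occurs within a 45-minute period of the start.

Over the interval, μ = 7.6 × 0.75 = 5.7 (a 45-minute period = 0.75 hours).
The eighth arrival falls in the interval iff at least 8 events occur there: P(S_8 ≤ t) = P(N ≥ 8) = 1 − P(N ≤ 7) ≈ 0.2159.

0.2159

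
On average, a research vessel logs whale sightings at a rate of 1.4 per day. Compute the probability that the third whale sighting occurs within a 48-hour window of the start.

0.5305

Over the interval, μ = 1.4 × 2 = 2.8 (a 48-hour window = 2 days).
The third arrival falls in the interval iff at least 3 events occur there: P(S_3 ≤ t) = P(N ≥ 3) = 1 − P(N ≤ 2) ≈ 0.5305.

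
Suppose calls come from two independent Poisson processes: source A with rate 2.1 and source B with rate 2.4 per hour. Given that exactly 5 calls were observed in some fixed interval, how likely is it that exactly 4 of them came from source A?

0.1265

Given the total, each event is independently from source A with probability p = λ_A/(λ_A+λ_B) = 2.1/4.5 ≈ 0.4667.
So K ~ Binomial(5, 2.1/4.5): P(K = 4) = C(5,4) · (2.1/4.5)^4 · (2.4/4.5)^1 ≈ 0.1265.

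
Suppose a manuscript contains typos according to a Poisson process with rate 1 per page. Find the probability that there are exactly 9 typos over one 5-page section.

Over the interval, μ = 1 × 5 = 5 (a 5-page section = 5 pages).
P(N = 9) = e^(−μ) μ^9/9! = e^(−5) · 5^9/362880 ≈ 0.0363.

0.0363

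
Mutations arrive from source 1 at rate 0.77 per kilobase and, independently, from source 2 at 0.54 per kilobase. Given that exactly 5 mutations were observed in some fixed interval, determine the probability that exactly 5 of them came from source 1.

0.0702

Given the total, each event is independently from source 1 with probability p = λ_1/(λ_1+λ_2) = 0.77/1.31 ≈ 0.5878.
So K ~ Binomial(5, 0.77/1.31): P(K = 5) = C(5,5) · (0.77/1.31)^5 · (0.54/1.31)^0 ≈ 0.0702.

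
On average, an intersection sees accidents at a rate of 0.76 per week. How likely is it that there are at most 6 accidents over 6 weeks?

Over the interval, μ = 0.76 × 6 = 4.56 (6 weeks).
P(N ≤ 6) = Σ_{j=0}^{6} e^(−μ) μ^j/j! ≈ 0.8233.

0.8233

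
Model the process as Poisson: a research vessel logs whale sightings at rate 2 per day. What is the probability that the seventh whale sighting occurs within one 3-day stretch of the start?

0.3937

Over the interval, μ = 2 × 3 = 6 (a 3-day stretch = 3 days).
The seventh arrival falls in the interval iff at least 7 events occur there: P(S_7 ≤ t) = P(N ≥ 7) = 1 − P(N ≤ 6) ≈ 0.3937.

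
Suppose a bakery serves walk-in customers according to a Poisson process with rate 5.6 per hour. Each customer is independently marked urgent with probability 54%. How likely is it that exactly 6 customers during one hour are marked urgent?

0.0516

Thinning: the customers that are marked urgent themselves form a Poisson process with rate 0.54 × 5.6 = 3.024 per hour.
So μ = 3.024.
P(N = 6) = e^(−3.024) · 3.024^6/6! ≈ 0.0516.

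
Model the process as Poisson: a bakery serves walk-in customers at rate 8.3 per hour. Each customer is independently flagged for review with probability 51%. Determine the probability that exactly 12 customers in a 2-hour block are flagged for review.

0.0596

Thinning: the customers that are flagged for review themselves form a Poisson process with rate 0.51 × 8.3 = 4.233 per hour.
Over the interval, μ = 4.233 × 2 = 8.466 (a 2-hour block = 2 hours).
P(N = 12) = e^(−8.466) · 8.466^12/12! ≈ 0.0596.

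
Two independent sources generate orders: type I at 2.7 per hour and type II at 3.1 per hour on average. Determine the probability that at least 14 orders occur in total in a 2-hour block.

Independent Poisson processes superpose: combined rate λ = 2.7 + 3.1 = 5.8 per hour.
Over the interval, μ = 5.8 × 2 = 11.6 (a 2-hour block = 2 hours).
P(N ≥ 14) = 1 − P(N ≤ 13) ≈ 0.2770.

0.2770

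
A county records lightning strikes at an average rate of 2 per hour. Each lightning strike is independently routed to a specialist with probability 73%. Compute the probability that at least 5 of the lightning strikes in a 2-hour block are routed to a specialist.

0.1715

Thinning: the lightning strikes that are routed to a specialist themselves form a Poisson process with rate 0.73 × 2 = 1.46 per hour.
Over the interval, μ = 1.46 × 2 = 2.92 (a 2-hour block = 2 hours).
P(N ≥ 5) = 1 − P(N ≤ 4) ≈ 0.1715.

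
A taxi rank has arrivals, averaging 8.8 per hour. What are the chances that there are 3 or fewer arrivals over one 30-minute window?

Over the interval, μ = 8.8 × 0.5 = 4.4 (a 30-minute window = 0.5 hours).
P(N ≤ 3) = Σ_{j=0}^{3} e^(−μ) μ^j/j! ≈ 0.3594.

0.3594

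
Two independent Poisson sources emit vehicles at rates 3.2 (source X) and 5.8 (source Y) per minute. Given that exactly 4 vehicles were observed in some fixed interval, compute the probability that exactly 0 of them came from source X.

0.1725

Given the total, each event is independently from source X with probability p = λ_X/(λ_X+λ_Y) = 3.2/9 ≈ 0.3556.
So K ~ Binomial(4, 3.2/9): P(K = 0) = C(4,0) · (3.2/9)^0 · (5.8/9)^4 ≈ 0.1725.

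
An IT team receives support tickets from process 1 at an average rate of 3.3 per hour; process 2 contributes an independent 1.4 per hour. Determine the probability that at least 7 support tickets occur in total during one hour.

0.1954

Independent Poisson processes superpose: combined rate λ = 3.3 + 1.4 = 4.7 per hour.
So μ = 4.7.
P(N ≥ 7) = 1 − P(N ≤ 6) ≈ 0.1954.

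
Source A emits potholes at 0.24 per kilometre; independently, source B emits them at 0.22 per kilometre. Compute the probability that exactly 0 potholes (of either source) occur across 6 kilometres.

0.0633

Independent Poisson processes superpose: combined rate λ = 0.24 + 0.22 = 0.46 per kilometre.
Over the interval, μ = 0.46 × 6 = 2.76 (6 kilometres).
P(N = 0) = e^(−2.76) · 2.76^0/0! ≈ 0.0633.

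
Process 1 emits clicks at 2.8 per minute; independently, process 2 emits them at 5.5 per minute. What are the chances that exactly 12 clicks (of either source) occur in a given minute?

0.0555

Independent Poisson processes superpose: combined rate λ = 2.8 + 5.5 = 8.3 per minute.
So μ = 8.3.
P(N = 12) = e^(−8.3) · 8.3^12/12! ≈ 0.0555.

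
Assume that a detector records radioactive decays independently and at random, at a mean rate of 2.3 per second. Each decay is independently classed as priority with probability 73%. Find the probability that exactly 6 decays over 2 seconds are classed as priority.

0.0693

Thinning: the decays that are classed as priority themselves form a Poisson process with rate 0.73 × 2.3 = 1.679 per second.
Over the interval, μ = 1.679 × 2 = 3.358 (2 seconds).
P(N = 6) = e^(−3.358) · 3.358^6/6! ≈ 0.0693.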